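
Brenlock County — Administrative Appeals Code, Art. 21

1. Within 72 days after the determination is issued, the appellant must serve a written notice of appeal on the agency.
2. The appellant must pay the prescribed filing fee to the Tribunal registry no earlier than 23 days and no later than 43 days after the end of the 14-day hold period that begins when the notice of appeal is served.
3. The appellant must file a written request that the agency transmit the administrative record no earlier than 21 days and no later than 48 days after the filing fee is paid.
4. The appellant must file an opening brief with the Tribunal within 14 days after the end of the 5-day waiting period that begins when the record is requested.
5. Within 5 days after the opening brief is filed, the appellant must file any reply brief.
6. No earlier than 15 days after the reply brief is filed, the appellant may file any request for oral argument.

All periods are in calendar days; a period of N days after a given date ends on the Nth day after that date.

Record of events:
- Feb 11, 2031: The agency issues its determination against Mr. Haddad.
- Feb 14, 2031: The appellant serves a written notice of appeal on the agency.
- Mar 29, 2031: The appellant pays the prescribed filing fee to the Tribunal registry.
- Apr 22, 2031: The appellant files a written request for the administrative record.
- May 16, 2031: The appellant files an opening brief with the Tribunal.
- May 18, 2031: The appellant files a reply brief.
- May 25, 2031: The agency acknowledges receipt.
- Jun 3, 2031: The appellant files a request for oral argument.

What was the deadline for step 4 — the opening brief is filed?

The record is requested on Apr 22, 2031; the 5-day waiting period therefore ends Apr 27, 2031, and step 4 runs from that date. 14 days after Apr 27, 2031 is May 11, 2031.

May 11, 2031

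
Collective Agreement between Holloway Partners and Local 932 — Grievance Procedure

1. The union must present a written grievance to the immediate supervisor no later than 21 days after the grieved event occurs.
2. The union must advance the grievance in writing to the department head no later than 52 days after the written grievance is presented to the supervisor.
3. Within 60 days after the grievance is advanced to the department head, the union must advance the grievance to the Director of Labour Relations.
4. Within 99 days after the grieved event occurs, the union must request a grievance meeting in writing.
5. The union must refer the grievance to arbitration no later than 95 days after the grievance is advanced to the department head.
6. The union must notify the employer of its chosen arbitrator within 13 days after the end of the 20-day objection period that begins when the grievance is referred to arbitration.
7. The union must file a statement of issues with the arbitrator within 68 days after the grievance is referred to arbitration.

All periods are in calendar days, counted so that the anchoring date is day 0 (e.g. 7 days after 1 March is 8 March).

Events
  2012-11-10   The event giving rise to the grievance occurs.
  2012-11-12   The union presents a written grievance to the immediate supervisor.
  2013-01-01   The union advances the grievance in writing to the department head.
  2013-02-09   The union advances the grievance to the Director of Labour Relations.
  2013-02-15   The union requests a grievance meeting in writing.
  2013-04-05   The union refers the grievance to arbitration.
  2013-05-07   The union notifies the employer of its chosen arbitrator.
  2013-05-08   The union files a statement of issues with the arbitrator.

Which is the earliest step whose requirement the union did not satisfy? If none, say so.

Step 1 — counting 21 days from 2012-11-10 (when the grieved event occurs) gives a deadline of 2012-12-01; done 2012-11-12 — timely.
Step 2 — counting 52 days from 2012-11-12 (when the written grievance is presented to the supervisor) gives a deadline of 2013-01-03; 2013-01-01 is within that limit.
Step 3 — counting 60 days from 2013-01-01 (when the grievance is advanced to the department head) gives a deadline of 2013-03-02; 2013-02-09 is within that limit.
Step 4 — counting 99 days from 2012-11-10 (when the grieved event occurs) gives a deadline of 2013-02-17; 2013-02-15 is within that limit.
Step 5 — counting 95 days from 2013-01-01 (when the grievance is advanced to the department head) gives a deadline of 2013-04-06; completed 2013-04-05, before the deadline.
Step 6 — counting 13 days from 2013-04-25 (end of the 20-day objection period, which began when the grievance is referred to arbitration on 2013-04-05) gives a deadline of 2013-05-08; 2013-05-07 is within that limit.
Step 7 — counting 68 days from 2013-04-05 (when the grievance is referred to arbitration) gives a deadline of 2013-06-12; completed 2013-05-08, before the deadline.

None — every step was satisfied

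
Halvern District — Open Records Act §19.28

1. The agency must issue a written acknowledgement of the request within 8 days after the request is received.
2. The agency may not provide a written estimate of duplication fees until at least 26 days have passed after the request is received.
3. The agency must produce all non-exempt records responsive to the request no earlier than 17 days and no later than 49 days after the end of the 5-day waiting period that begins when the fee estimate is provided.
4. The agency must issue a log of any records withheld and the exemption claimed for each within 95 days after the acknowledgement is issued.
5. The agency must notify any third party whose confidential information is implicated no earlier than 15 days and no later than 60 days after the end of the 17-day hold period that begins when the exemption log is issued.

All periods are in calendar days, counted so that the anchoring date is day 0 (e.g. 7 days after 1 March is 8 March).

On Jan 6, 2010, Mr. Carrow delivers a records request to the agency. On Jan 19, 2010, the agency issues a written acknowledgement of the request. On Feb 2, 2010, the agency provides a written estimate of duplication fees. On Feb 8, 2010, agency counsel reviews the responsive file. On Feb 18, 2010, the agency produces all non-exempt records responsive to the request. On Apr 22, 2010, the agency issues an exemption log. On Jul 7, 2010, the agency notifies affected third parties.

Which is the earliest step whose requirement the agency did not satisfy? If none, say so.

Step 1: 8 days after Jan 6, 2010 (when the request is received) is Jan 14, 2010; Jan 19, 2010 misses that deadline by 5 days.
The analysis stops there.

Step 1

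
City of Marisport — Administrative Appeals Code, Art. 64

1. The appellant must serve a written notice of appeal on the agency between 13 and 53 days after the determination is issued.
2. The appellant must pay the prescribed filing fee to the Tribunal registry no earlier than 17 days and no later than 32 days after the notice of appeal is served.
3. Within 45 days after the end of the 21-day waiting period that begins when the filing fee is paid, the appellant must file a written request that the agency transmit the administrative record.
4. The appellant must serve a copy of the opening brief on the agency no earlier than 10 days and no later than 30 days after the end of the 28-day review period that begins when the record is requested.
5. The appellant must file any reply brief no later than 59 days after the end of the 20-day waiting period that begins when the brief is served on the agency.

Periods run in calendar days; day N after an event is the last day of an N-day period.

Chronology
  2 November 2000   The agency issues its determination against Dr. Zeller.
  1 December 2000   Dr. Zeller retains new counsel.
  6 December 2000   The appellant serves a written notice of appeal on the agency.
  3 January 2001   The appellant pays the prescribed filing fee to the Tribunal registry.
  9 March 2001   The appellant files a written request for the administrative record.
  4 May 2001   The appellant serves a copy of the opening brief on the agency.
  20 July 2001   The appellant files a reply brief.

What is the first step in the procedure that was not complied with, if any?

None — every step was satisfied

Step 1: the window is 13–53 days after 2 November 2000 (when the determination is issued), so 15 November 2000 through 25 December 2000; 6 December 2000 falls inside that range.
Step 2: the window is 17–32 days after 6 December 2000 (when the notice of appeal is served), so 23 December 2000 through 7 January 2001; 3 January 2001 falls inside that range.
Step 3: 45 days after 24 January 2001 (end of the 21-day waiting period, which began when the filing fee is paid on 3 January 2001) is 10 March 2001; 9 March 2001 is within that limit.
Step 4: the window is 10–30 days after 6 April 2001 (end of the 28-day review period, which began when the record is requested on 9 March 2001), so 16 April 2001 through 6 May 2001; done 4 May 2001 — within the window.
Step 5: 59 days after 24 May 2001 (end of the 20-day waiting period, which began when the brief is served on the agency on 4 May 2001) is 22 July 2001; completed 20 July 2001, before the deadline.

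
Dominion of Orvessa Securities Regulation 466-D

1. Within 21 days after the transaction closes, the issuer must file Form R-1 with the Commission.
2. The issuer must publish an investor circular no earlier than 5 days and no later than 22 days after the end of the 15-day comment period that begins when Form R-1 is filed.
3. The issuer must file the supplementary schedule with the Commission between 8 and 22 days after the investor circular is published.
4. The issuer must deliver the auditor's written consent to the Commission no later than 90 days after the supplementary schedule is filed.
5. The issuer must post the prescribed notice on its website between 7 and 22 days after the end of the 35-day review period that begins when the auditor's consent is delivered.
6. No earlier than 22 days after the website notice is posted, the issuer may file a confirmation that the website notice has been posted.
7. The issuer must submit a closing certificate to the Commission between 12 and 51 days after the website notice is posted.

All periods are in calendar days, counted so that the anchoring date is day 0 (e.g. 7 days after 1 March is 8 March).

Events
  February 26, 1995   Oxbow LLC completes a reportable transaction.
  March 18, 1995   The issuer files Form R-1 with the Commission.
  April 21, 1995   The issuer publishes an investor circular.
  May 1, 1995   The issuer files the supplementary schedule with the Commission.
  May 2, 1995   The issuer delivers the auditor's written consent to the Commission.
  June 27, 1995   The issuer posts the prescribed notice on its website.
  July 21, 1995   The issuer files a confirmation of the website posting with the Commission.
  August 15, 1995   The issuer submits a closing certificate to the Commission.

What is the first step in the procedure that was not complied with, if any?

Step 1 — counting 21 days from February 26, 1995 (when the transaction closes) gives a deadline of March 19, 1995; done March 18, 1995 — timely.
Step 2 — 5 and 22 days from April 2, 1995 (end of the 15-day comment period, which began when Form R-1 is filed on March 18, 1995) are April 7, 1995 and April 24, 1995 respectively; done April 21, 1995 — within the window.
Step 3 — 8 and 22 days from April 21, 1995 (when the investor circular is published) are April 29, 1995 and May 13, 1995 respectively; done May 1, 1995 — within the window.
Step 4 — counting 90 days from May 1, 1995 (when the supplementary schedule is filed) gives a deadline of July 30, 1995; completed May 2, 1995, before the deadline.
Step 5 — 7 and 22 days from June 6, 1995 (end of the 35-day review period, which began when the auditor's consent is delivered on May 2, 1995) are June 13, 1995 and June 28, 1995 respectively; June 27, 1995 falls inside that range.
Step 6 — must wait 22 days from June 27, 1995 (when the website notice is posted), so not before July 19, 1995; done July 21, 1995, after the minimum wait.
Step 7 — 12 and 51 days from June 27, 1995 (when the website notice is posted) are July 9, 1995 and August 17, 1995 respectively; done August 15, 1995, which is between those dates.

None — every step was satisfied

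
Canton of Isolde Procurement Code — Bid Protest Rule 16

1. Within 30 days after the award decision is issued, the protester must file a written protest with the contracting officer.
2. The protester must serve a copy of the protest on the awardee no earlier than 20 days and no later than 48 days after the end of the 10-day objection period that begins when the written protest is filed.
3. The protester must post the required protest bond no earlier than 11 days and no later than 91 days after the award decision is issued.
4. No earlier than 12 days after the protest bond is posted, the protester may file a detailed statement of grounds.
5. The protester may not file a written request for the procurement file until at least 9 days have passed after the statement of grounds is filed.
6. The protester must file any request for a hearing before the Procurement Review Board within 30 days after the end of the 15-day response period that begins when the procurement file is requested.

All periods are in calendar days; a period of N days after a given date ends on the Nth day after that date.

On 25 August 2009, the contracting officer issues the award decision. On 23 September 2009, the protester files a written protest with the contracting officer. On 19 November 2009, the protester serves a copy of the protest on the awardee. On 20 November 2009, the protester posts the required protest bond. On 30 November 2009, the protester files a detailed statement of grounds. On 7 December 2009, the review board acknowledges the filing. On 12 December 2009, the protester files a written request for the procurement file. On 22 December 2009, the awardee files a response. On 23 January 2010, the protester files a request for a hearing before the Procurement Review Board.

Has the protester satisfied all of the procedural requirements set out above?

Step 1: 30 days after 25 August 2009 (when the award decision is issued) is 24 September 2009; done 23 September 2009 — timely.
Step 2: the window is 20–48 days after 3 October 2009 (end of the 10-day objection period, which began when the written protest is filed on 23 September 2009), so 23 October 2009 through 20 November 2009; done 19 November 2009 — within the window.
Step 3: the window is 11–91 days after 25 August 2009 (when the award decision is issued), so 5 September 2009 through 24 November 2009; done 20 November 2009, which is between those dates.
Step 4: the earliest permitted date is 12 days after 20 November 2009 (when the protest bond is posted), i.e. 2 December 2009; acted on 30 November 2009, 2 days prematurely.

No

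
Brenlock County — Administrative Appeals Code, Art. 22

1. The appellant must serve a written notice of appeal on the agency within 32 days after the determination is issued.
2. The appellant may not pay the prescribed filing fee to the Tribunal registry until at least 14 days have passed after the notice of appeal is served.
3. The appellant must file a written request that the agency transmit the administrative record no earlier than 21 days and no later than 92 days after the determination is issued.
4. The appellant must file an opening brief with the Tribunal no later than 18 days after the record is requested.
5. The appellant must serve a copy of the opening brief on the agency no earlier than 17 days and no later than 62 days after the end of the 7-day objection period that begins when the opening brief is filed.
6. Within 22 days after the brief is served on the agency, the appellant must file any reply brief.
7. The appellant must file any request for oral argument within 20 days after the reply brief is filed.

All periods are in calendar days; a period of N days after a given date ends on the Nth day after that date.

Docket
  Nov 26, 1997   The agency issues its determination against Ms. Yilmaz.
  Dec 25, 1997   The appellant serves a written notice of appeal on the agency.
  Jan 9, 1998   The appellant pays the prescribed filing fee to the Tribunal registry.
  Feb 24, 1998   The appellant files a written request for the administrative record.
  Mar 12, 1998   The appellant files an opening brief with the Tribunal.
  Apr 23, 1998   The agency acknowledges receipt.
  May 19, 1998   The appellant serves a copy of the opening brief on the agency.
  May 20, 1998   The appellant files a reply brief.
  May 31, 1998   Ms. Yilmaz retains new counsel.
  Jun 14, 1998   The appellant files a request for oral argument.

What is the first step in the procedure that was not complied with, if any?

Step 1: 32 days after Nov 26, 1997 (when the determination is issued) is Dec 28, 1997; done Dec 25, 1997 — timely.
Step 2: the earliest permitted date is 14 days after Dec 25, 1997 (when the notice of appeal is served), i.e. Jan 8, 1998; done Jan 9, 1998, after the minimum wait.
Step 3: the window is 21–92 days after Nov 26, 1997 (when the determination is issued), so Dec 17, 1997 through Feb 26, 1998; done Feb 24, 1998, which is between those dates.
Step 4: 18 days after Feb 24, 1998 (when the record is requested) is Mar 14, 1998; done Mar 12, 1998 — timely.
Step 5: the window is 17–62 days after Mar 19, 1998 (end of the 7-day objection period, which began when the opening brief is filed on Mar 12, 1998), so Apr 5, 1998 through May 20, 1998; May 19, 1998 falls inside that range.
Step 6: 22 days after May 19, 1998 (when the brief is served on the agency) is Jun 10, 1998; May 20, 1998 is within that limit.
Step 7: 20 days after May 20, 1998 (when the reply brief is filed) is Jun 9, 1998; Jun 14, 1998 misses that deadline by 5 days.
The procedure was therefore not followed at step 7.

Step 7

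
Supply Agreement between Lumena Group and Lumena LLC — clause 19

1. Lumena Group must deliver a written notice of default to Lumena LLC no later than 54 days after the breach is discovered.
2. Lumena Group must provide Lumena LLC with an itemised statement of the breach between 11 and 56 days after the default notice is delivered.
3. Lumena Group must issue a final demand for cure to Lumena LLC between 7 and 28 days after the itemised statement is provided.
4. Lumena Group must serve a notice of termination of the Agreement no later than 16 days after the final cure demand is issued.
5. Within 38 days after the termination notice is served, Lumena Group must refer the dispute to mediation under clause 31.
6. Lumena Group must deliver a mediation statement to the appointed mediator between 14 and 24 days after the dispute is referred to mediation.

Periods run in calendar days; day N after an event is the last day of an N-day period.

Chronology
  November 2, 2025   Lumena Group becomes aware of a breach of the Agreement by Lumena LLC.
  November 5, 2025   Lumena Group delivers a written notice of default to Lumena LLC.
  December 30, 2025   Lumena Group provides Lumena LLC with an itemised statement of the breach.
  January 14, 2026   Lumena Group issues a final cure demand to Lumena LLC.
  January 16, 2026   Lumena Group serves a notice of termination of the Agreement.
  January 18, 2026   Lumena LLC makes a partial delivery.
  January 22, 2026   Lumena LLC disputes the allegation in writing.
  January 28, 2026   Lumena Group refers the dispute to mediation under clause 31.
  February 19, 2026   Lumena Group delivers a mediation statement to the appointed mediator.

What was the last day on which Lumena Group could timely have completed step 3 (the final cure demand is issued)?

Step 3 runs from December 30, 2025, when the itemised statement is provided. The window is 7–28 days after December 30, 2025; it closes on January 27, 2026.

January 27, 2026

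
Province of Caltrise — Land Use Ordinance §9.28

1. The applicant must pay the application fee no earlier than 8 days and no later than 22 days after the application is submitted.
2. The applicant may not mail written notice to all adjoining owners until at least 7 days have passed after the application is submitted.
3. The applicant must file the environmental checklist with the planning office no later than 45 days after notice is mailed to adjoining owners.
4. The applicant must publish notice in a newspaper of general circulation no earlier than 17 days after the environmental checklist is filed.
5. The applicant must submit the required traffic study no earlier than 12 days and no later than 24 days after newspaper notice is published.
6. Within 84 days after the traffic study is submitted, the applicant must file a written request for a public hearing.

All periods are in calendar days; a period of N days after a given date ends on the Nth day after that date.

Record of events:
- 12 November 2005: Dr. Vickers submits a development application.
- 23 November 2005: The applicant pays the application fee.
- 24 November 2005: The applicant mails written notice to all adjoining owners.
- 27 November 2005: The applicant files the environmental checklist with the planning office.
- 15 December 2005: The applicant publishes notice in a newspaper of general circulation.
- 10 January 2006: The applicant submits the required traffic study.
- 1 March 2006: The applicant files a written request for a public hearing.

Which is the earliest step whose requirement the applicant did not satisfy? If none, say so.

Step 5

Step 1: the window is 8–22 days after 12 November 2005 (when the application is submitted), so 20 November 2005 through 4 December 2005; done 23 November 2005, which is between those dates.
Step 2: the earliest permitted date is 7 days after 12 November 2005 (when the application is submitted), i.e. 19 November 2005; 24 November 2005 is on or after that date.
Step 3: 45 days after 24 November 2005 (when notice is mailed to adjoining owners) is 8 January 2006; completed 27 November 2005, before the deadline.
Step 4: the earliest permitted date is 17 days after 27 November 2005 (when the environmental checklist is filed), i.e. 14 December 2005; 15 December 2005 is on or after that date.
Step 5: the window is 12–24 days after 15 December 2005 (when newspaper notice is published), so 27 December 2005 through 8 January 2006; done 10 January 2006 — 2 days after the window closed.
No need to go further; step 5 was not satisfied.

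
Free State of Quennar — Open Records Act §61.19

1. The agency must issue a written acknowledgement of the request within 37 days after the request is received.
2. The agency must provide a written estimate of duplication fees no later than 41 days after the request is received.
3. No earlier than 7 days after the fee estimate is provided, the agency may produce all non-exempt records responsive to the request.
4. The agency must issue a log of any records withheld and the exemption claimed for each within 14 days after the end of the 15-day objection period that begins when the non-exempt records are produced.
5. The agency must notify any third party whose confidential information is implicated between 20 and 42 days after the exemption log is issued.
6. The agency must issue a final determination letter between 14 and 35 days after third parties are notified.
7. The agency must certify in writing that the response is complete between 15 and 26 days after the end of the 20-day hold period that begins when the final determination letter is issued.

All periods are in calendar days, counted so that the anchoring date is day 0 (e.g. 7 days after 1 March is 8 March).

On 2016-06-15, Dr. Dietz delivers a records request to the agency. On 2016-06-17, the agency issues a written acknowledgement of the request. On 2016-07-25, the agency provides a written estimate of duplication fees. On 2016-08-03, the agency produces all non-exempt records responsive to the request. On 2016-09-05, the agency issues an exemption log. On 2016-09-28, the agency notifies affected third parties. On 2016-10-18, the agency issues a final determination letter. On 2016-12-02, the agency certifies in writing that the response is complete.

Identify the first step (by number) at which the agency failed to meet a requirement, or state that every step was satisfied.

Step 1 — counting 37 days from 2016-06-15 (when the request is received) gives a deadline of 2016-07-22; done 2016-06-17 — timely.
Step 2 — counting 41 days from 2016-06-15 (when the request is received) gives a deadline of 2016-07-26; done 2016-07-25 — timely.
Step 3 — must wait 7 days from 2016-07-25 (when the fee estimate is provided), so not before 2016-08-01; done 2016-08-03, after the minimum wait.
Step 4 — counting 14 days from 2016-08-18 (end of the 15-day objection period, which began when the non-exempt records are produced on 2016-08-03) gives a deadline of 2016-09-01; 2016-09-05 misses that deadline by 4 days.
That is the first point of non-compliance.

Step 4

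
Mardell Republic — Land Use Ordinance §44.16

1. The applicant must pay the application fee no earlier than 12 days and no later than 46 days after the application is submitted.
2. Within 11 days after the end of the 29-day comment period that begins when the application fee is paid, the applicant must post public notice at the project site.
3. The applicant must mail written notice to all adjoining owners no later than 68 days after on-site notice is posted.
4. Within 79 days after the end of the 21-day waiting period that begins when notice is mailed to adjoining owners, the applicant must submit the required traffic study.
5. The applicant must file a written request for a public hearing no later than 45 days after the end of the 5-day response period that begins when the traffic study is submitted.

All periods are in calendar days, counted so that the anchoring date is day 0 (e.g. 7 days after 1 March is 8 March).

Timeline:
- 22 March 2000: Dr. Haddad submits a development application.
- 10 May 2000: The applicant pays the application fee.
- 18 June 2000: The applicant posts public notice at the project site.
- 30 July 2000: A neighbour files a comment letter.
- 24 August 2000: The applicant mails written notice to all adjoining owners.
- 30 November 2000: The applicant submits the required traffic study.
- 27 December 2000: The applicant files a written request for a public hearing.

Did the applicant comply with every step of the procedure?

Step 1: the window is 12–46 days after 22 March 2000 (when the application is submitted), so 3 April 2000 through 7 May 2000; 10 May 2000 is 3 days past the end of the window.

No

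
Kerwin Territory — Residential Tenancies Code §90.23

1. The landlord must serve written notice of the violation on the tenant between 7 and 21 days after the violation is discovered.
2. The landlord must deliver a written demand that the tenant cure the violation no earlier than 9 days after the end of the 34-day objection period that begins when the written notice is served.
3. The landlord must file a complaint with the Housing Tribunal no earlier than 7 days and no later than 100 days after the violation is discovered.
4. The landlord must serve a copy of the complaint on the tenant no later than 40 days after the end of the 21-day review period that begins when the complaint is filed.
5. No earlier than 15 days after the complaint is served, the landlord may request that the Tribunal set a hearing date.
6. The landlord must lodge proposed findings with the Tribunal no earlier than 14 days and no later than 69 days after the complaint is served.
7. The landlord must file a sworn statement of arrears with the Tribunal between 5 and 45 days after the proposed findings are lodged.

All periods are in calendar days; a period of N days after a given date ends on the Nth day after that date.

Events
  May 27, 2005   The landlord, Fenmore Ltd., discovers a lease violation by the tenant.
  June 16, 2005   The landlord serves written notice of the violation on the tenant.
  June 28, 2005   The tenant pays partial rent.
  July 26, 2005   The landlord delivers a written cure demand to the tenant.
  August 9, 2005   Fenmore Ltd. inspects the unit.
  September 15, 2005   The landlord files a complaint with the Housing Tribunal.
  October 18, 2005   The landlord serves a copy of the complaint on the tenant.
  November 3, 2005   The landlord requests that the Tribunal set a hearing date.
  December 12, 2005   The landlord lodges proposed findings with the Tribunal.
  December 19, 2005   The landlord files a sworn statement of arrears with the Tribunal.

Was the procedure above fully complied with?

Step 1: the window is 7–21 days after May 27, 2005 (when the violation is discovered), so June 3, 2005 through June 17, 2005; done June 16, 2005 — within the window.
Step 2: the earliest permitted date is 9 days after July 20, 2005 (end of the 34-day objection period, which began when the written notice is served on June 16, 2005), i.e. July 29, 2005; July 26, 2005 is 3 days before the earliest permitted date.
That is the first point of non-compliance.

No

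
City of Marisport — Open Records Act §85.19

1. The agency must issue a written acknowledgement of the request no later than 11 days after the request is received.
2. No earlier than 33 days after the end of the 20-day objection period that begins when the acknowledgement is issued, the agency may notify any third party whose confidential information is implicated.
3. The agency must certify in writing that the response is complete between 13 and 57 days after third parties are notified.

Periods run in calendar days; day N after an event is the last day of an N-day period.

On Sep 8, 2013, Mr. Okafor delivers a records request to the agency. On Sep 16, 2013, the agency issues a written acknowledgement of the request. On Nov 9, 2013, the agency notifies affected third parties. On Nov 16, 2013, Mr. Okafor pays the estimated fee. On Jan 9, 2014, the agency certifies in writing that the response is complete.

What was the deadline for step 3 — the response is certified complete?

Step 3 runs from Nov 9, 2013, when third parties are notified. The window is 13–57 days after Nov 9, 2013; it closes on Jan 5, 2014.

Jan 5, 2014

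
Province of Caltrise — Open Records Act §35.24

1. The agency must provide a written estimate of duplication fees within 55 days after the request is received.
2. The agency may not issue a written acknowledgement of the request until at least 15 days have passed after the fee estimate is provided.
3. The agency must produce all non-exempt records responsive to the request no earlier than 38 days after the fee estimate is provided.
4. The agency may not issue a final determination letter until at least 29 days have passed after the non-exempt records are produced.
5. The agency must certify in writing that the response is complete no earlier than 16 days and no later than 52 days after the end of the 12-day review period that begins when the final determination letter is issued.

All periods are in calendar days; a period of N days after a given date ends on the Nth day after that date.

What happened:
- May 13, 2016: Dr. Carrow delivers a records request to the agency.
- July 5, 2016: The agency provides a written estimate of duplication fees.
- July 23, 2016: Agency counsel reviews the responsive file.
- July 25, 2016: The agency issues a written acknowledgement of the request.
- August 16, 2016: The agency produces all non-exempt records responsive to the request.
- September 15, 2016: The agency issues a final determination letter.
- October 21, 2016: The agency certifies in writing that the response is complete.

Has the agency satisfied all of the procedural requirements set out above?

Yes

(1) due by May 13, 2016 + 55 days = July 7, 2016; done July 5, 2016 — timely.
(2) permitted from July 5, 2016 + 15 days = July 20, 2016 onward; July 25, 2016 is on or after that date.
(3) permitted from July 5, 2016 + 38 days = August 12, 2016 onward; August 16, 2016 is on or after that date.
(4) permitted from August 16, 2016 + 29 days = September 14, 2016 onward; done September 15, 2016 — permitted.
(5) the permitted window runs from September 27, 2016 + 16 = October 13, 2016 to September 27, 2016 + 52 = November 18, 2016; October 21, 2016 falls inside that range.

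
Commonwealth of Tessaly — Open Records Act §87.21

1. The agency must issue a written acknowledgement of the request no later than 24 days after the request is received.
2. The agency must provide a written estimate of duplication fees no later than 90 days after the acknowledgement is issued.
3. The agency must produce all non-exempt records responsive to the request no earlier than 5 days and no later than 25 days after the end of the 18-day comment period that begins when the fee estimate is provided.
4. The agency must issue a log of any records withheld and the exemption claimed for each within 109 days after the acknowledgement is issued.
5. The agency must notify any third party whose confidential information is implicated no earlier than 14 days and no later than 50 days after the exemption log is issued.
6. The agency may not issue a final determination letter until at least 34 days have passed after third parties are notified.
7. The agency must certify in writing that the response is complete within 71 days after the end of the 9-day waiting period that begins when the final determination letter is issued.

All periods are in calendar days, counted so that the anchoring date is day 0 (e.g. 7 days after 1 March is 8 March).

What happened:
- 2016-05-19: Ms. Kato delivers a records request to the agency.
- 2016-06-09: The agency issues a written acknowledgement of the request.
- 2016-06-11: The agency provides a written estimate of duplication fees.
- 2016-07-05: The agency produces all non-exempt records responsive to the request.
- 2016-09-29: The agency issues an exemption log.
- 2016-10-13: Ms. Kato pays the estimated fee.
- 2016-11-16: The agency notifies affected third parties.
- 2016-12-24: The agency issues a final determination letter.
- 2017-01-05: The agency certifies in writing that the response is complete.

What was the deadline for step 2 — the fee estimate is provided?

Step 2 runs from 2016-06-09, when the acknowledgement is issued. 90 days after 2016-06-09 is 2016-09-07.

2016-09-07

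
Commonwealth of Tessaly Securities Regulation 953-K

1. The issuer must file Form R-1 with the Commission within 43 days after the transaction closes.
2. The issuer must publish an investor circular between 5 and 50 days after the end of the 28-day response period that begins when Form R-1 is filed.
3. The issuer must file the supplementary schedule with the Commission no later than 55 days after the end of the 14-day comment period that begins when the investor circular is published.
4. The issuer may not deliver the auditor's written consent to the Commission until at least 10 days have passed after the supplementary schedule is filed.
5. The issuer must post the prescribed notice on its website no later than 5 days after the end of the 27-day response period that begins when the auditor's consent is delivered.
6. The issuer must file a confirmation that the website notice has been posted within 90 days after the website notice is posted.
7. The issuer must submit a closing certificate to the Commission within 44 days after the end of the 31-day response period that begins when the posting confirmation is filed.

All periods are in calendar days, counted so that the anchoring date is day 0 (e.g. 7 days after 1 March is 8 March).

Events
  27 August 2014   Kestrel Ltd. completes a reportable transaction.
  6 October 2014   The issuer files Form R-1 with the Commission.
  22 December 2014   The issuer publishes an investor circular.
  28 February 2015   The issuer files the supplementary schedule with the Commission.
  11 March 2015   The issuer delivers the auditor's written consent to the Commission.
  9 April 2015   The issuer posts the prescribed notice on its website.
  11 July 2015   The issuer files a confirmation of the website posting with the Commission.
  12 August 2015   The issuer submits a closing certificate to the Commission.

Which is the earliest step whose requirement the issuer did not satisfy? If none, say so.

(1) due by 27 August 2014 + 43 days = 9 October 2014; 6 October 2014 is within that limit.
(2) the permitted window runs from 3 November 2014 + 5 = 8 November 2014 to 3 November 2014 + 50 = 23 December 2014; done 22 December 2014 — within the window.
(3) due by 5 January 2015 + 55 days = 1 March 2015; 28 February 2015 is within that limit.
(4) permitted from 28 February 2015 + 10 days = 10 March 2015 onward; 11 March 2015 is on or after that date.
(5) due by 7 April 2015 + 5 days = 12 April 2015; 9 April 2015 is within that limit.
(6) due by 9 April 2015 + 90 days = 8 July 2015; 11 July 2015 misses that deadline by 3 days.
No need to go further; step 6 was not satisfied.

Step 6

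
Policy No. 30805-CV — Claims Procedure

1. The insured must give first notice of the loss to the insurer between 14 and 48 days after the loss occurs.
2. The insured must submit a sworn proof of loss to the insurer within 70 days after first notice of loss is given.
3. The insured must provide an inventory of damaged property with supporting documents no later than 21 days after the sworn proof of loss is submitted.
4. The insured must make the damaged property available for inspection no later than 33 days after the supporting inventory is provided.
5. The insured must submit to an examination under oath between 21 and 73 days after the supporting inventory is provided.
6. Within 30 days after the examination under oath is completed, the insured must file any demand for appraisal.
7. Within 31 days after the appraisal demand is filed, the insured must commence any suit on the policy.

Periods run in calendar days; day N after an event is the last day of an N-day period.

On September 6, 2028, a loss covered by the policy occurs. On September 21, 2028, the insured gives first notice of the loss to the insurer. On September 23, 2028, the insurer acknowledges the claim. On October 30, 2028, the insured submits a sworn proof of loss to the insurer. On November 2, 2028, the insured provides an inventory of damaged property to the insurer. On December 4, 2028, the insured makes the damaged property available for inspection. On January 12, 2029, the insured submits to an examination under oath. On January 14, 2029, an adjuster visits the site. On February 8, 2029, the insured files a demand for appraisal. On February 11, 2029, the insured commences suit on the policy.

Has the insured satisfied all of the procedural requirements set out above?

Step 1 — 14 and 48 days from September 6, 2028 (when the loss occurs) are September 20, 2028 and October 24, 2028 respectively; done September 21, 2028 — within the window.
Step 2 — counting 70 days from September 21, 2028 (when first notice of loss is given) gives a deadline of November 30, 2028; October 30, 2028 is within that limit.
Step 3 — counting 21 days from October 30, 2028 (when the sworn proof of loss is submitted) gives a deadline of November 20, 2028; November 2, 2028 is within that limit.
Step 4 — counting 33 days from November 2, 2028 (when the supporting inventory is provided) gives a deadline of December 5, 2028; December 4, 2028 is within that limit.
Step 5 — 21 and 73 days from November 2, 2028 (when the supporting inventory is provided) are November 23, 2028 and January 14, 2029 respectively; January 12, 2029 falls inside that range.
Step 6 — counting 30 days from January 12, 2029 (when the examination under oath is completed) gives a deadline of February 11, 2029; completed February 8, 2029, before the deadline.
Step 7 — counting 31 days from February 8, 2029 (when the appraisal demand is filed) gives a deadline of March 11, 2029; completed February 11, 2029, before the deadline.

Yes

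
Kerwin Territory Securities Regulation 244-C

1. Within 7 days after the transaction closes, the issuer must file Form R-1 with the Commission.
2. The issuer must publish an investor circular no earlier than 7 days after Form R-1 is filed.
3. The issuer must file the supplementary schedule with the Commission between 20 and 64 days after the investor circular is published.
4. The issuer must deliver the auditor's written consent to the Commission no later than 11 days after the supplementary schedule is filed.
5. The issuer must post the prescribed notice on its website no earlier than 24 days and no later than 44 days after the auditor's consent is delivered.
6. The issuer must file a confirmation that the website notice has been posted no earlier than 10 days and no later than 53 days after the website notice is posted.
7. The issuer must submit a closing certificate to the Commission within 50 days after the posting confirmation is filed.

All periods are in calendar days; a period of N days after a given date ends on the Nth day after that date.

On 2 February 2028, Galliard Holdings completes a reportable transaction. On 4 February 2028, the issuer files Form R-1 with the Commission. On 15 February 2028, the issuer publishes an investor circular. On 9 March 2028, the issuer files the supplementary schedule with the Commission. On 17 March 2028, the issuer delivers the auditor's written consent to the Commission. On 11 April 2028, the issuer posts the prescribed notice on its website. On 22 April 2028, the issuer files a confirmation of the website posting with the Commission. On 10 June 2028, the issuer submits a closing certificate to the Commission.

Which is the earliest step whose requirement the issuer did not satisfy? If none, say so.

None — every step was satisfied

Step 1: 7 days after 2 February 2028 (when the transaction closes) is 9 February 2028; done 4 February 2028 — timely.
Step 2: the earliest permitted date is 7 days after 4 February 2028 (when Form R-1 is filed), i.e. 11 February 2028; done 15 February 2028, after the minimum wait.
Step 3: the window is 20–64 days after 15 February 2028 (when the investor circular is published), so 6 March 2028 through 19 April 2028; 9 March 2028 falls inside that range.
Step 4: 11 days after 9 March 2028 (when the supplementary schedule is filed) is 20 March 2028; completed 17 March 2028, before the deadline.
Step 5: the window is 24–44 days after 17 March 2028 (when the auditor's consent is delivered), so 10 April 2028 through 30 April 2028; 11 April 2028 falls inside that range.
Step 6: the window is 10–53 days after 11 April 2028 (when the website notice is posted), so 21 April 2028 through 3 June 2028; 22 April 2028 falls inside that range.
Step 7: 50 days after 22 April 2028 (when the posting confirmation is filed) is 11 June 2028; completed 10 June 2028, before the deadline.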